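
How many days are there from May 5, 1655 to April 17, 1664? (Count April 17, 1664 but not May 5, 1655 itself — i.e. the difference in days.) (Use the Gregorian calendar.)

May 5, 1655 → May 5, 1656: 366 days (Feb 29, 1656 is in that span).
May 5, 1656 → May 5, 1657: 365 days.
May 5, 1657 → May 5, 1658: 365 days.
May 5, 1658 → May 5, 1659: 365 days.
May 5, 1659 → May 5, 1660: 366 days (Feb 29, 1660 is in that span).
May 5, 1660 → May 5, 1661: 365 days.
May 5, 1661 → May 5, 1662: 365 days.
May 5, 1662 → May 5, 1663: 365 days.
May 5, 1663 → Jun 5, 1663: 31 days (May has 31).
Jun 5, 1663 → Jul 5, 1663: 30 days (June has 30).
Jul 5, 1663 → Aug 5, 1663: 31 days (July has 31).
Aug 5, 1663 → Sep 5, 1663: 31 days (August has 31).
Sep 5, 1663 → Oct 5, 1663: 30 days (September has 30).
Oct 5, 1663 → Nov 5, 1663: 31 days (October has 31).
Nov 5, 1663 → Dec 5, 1663: 30 days (November has 30).
Dec 5, 1663 → Jan 5, 1664: 31 days (December has 31).
Jan 5, 1664 → Feb 5, 1664: 31 days (January has 31).
Feb 5, 1664 → Mar 5, 1664: 29 days (February has 29).
Mar 5, 1664 → Apr 5, 1664: 31 days (March has 31).
Apr 5, 1664 → Apr 17, 1664: 12 days.
Total: 3270 days.

3270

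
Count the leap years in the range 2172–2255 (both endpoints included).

Multiples of 4 in [2172,2255]: 21.
Of those, multiples of 100: 1 (not leap unless ÷400).
Multiples of 400: 0.
Leap years = 21 − 1 + 0 = 20.

20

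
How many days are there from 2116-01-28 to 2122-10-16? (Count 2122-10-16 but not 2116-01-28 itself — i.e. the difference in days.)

2453

Jan 28, 2116 → Jan 28, 2117: 366 days (Feb 29, 2116 is in that span).
Jan 28, 2117 → Jan 28, 2118: 365 days.
Jan 28, 2118 → Jan 28, 2119: 365 days.
Jan 28, 2119 → Jan 28, 2120: 365 days.
Jan 28, 2120 → Jan 28, 2121: 366 days (Feb 29, 2120 is in that span).
Jan 28, 2121 → Jan 28, 2122: 365 days.
Jan 28, 2122 → Feb 28, 2122: 31 days (January has 31).
Feb 28, 2122 → Mar 28, 2122: 28 days (February has 28).
Mar 28, 2122 → Apr 28, 2122: 31 days (March has 31).
Apr 28, 2122 → May 28, 2122: 30 days (April has 30).
May 28, 2122 → Jun 28, 2122: 31 days (May has 31).
Jun 28, 2122 → Jul 28, 2122: 30 days (June has 30).
Jul 28, 2122 → Aug 28, 2122: 31 days (July has 31).
Aug 28, 2122 → Sep 28, 2122: 31 days (August has 31).
Sep 28, 2122 → Oct 16, 2122: 18 days.
Total: 2453 days.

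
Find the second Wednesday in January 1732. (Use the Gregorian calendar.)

January 9, 1732

January 1, 1732 is a Tuesday.
The first Wednesday is therefore January 2 (1 days later).
The second Wednesday is 2 + 1×7 = January 9.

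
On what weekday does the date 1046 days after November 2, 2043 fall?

Nov 2, 2043 is a Monday.
1046 mod 7 = 3, so 1046 days after a Monday is Monday + 3 = Thursday.

Thursday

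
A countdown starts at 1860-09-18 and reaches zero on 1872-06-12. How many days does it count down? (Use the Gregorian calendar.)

Sep 18, 1860 → Sep 18, 1861: 365 days.
Sep 18, 1861 → Sep 18, 1862: 365 days.
Sep 18, 1862 → Sep 18, 1863: 365 days.
Sep 18, 1863 → Sep 18, 1864: 366 days (Feb 29, 1864 is in that span).
Sep 18, 1864 → Sep 18, 1865: 365 days.
Sep 18, 1865 → Sep 18, 1866: 365 days.
Sep 18, 1866 → Sep 18, 1867: 365 days.
Sep 18, 1867 → Sep 18, 1868: 366 days (Feb 29, 1868 is in that span).
Sep 18, 1868 → Sep 18, 1869: 365 days.
Sep 18, 1869 → Sep 18, 1870: 365 days.
Sep 18, 1870 → Sep 18, 1871: 365 days.
Sep 18, 1871 → Oct 18, 1871: 30 days (September has 30).
Oct 18, 1871 → Nov 18, 1871: 31 days (October has 31).
Nov 18, 1871 → Dec 18, 1871: 30 days (November has 30).
Dec 18, 1871 → Jan 18, 1872: 31 days (December has 31).
Jan 18, 1872 → Feb 18, 1872: 31 days (January has 31).
Feb 18, 1872 → Mar 18, 1872: 29 days (February has 29).
Mar 18, 1872 → Apr 18, 1872: 31 days (March has 31).
Apr 18, 1872 → May 18, 1872: 30 days (April has 30).
May 18, 1872 → Jun 12, 1872: 25 days.
Total: 4285 days.

4285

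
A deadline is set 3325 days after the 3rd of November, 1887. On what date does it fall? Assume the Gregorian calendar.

December 10, 1896

+366 (one year; includes Feb 29, 1888) → Nov 3, 1888 (2959 left).
+365 (one year) → Nov 3, 1889 (2594 left).
+365 (one year) → Nov 3, 1890 (2229 left).
+365 (one year) → Nov 3, 1891 (1864 left).
+366 (one year; includes Feb 29, 1892) → Nov 3, 1892 (1498 left).
+365 (one year) → Nov 3, 1893 (1133 left).
+365 (one year) → Nov 3, 1894 (768 left).
+365 (one year) → Nov 3, 1895 (403 left).
+366 (one year; includes Feb 29, 1896) → Nov 3, 1896 (37 left).
Nov has 30 days: +28 → Dec 1, 1896 (9 left).
+9 → Dec 10, 1896.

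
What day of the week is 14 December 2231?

Doomsday rule: the anchor day for the 2200s is Friday. For year 31: 31÷12 = 2 r 7, and 7÷4 = 1, so 2+7+1 = 10.
Friday + 10 ≡ Monday — that's 2231's doomsday.
In December the doomsday date is Dec 12.
Dec 14 is 2 days after Dec 12; 2 mod 7 = 2, so Monday + 2 = Wednesday.

Wednesday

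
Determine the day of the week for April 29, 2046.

Sunday

Doomsday rule: the anchor day for the 2000s is Tuesday. For year 46: 46÷12 = 3 r 10, and 10÷4 = 2, so 3+10+2 = 15.
Tuesday + 15 ≡ Wednesday — that's 2046's doomsday.
In April the doomsday date is Apr 4.
Apr 29 is 25 days after Apr 4; 25 mod 7 = 4, so Wednesday + 4 = Sunday.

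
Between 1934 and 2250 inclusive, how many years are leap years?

Multiples of 4 in [1934,2250]: 79.
Of those, multiples of 100: 3 (not leap unless ÷400).
Multiples of 400: 1.
Leap years = 79 − 3 + 1 = 77.

77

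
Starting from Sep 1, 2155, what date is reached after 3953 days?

June 28, 2166

+366 (one year; includes Feb 29, 2156) → Sep 1, 2156 (3587 left).
+365 (one year) → Sep 1, 2157 (3222 left).
+365 (one year) → Sep 1, 2158 (2857 left).
+365 (one year) → Sep 1, 2159 (2492 left).
+366 (one year; includes Feb 29, 2160) → Sep 1, 2160 (2126 left).
+365 (one year) → Sep 1, 2161 (1761 left).
+365 (one year) → Sep 1, 2162 (1396 left).
+365 (one year) → Sep 1, 2163 (1031 left).
+366 (one year; includes Feb 29, 2164) → Sep 1, 2164 (665 left).
+365 (one year) → Sep 1, 2165 (300 left).
Sep has 30 days: +30 → Oct 1, 2165 (270 left).
Oct has 31 days: +31 → Nov 1, 2165 (239 left).
Nov has 30 days: +30 → Dec 1, 2165 (209 left).
Dec has 31 days: +31 → Jan 1, 2166 (178 left).
Jan has 31 days: +31 → Feb 1, 2166 (147 left).
Feb has 28 days: +28 → Mar 1, 2166 (119 left).
Mar has 31 days: +31 → Apr 1, 2166 (88 left).
Apr has 30 days: +30 → May 1, 2166 (58 left).
May has 31 days: +31 → Jun 1, 2166 (27 left).
+27 → Jun 28, 2166.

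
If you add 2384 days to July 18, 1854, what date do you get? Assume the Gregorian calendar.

+365 (one year) → Jul 18, 1855 (2019 left).
+366 (one year; includes Feb 29, 1856) → Jul 18, 1856 (1653 left).
+365 (one year) → Jul 18, 1857 (1288 left).
+365 (one year) → Jul 18, 1858 (923 left).
+365 (one year) → Jul 18, 1859 (558 left).
+366 (one year; includes Feb 29, 1860) → Jul 18, 1860 (192 left).
Jul has 31 days: +14 → Aug 1, 1860 (178 left).
Aug has 31 days: +31 → Sep 1, 1860 (147 left).
Sep has 30 days: +30 → Oct 1, 1860 (117 left).
Oct has 31 days: +31 → Nov 1, 1860 (86 left).
Nov has 30 days: +30 → Dec 1, 1860 (56 left).
Dec has 31 days: +31 → Jan 1, 1861 (25 left).
+25 → Jan 26, 1861.

January 26, 1861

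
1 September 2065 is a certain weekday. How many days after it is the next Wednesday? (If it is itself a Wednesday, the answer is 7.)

Sep 1, 2065 is a Tuesday.
From Tuesday to the next Wednesday is 1 day.

1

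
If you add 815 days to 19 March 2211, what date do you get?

June 11, 2213

+366 (one year; includes Feb 29, 2212) → Mar 19, 2212 (449 left).
+365 (one year) → Mar 19, 2213 (84 left).
Mar has 31 days: +13 → Apr 1, 2213 (71 left).
Apr has 30 days: +30 → May 1, 2213 (41 left).
May has 31 days: +31 → Jun 1, 2213 (10 left).
+10 → Jun 11, 2213.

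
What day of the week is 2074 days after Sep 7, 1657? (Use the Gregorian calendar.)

Sunday

First find the weekday of Sep 7, 1657. Doomsday rule: the anchor day for the 1600s is Tuesday. For year 57: 57÷12 = 4 r 9, and 9÷4 = 2, so 4+9+2 = 15.
Tuesday + 15 ≡ Wednesday — that's 1657's doomsday.
In September the doomsday date is Sep 5.
Sep 7 is 2 days after Sep 5; 2 mod 7 = 2, so Wednesday + 2 = Friday.
2074 mod 7 = 2, so 2074 days after a Friday is Friday + 2 = Sunday.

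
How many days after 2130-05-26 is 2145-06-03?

5487

May 26, 2130 → May 26, 2131: 365 days.
May 26, 2131 → May 26, 2132: 366 days (Feb 29, 2132 is in that span).
May 26, 2132 → May 26, 2133: 365 days.
May 26, 2133 → May 26, 2134: 365 days.
May 26, 2134 → May 26, 2135: 365 days.
May 26, 2135 → May 26, 2136: 366 days (Feb 29, 2136 is in that span).
May 26, 2136 → May 26, 2137: 365 days.
May 26, 2137 → May 26, 2138: 365 days.
May 26, 2138 → May 26, 2139: 365 days.
May 26, 2139 → May 26, 2140: 366 days (Feb 29, 2140 is in that span).
May 26, 2140 → May 26, 2141: 365 days.
May 26, 2141 → May 26, 2142: 365 days.
May 26, 2142 → May 26, 2143: 365 days.
May 26, 2143 → May 26, 2144: 366 days (Feb 29, 2144 is in that span).
May 26, 2144 → Jun 26, 2144: 31 days (May has 31).
Jun 26, 2144 → Jul 26, 2144: 30 days (June has 30).
Jul 26, 2144 → Aug 26, 2144: 31 days (July has 31).
Aug 26, 2144 → Sep 26, 2144: 31 days (August has 31).
Sep 26, 2144 → Oct 26, 2144: 30 days (September has 30).
Oct 26, 2144 → Nov 26, 2144: 31 days (October has 31).
Nov 26, 2144 → Dec 26, 2144: 30 days (November has 30).
Dec 26, 2144 → Jan 26, 2145: 31 days (December has 31).
Jan 26, 2145 → Feb 26, 2145: 31 days (January has 31).
Feb 26, 2145 → Mar 26, 2145: 28 days (February has 28).
Mar 26, 2145 → Apr 26, 2145: 31 days (March has 31).
Apr 26, 2145 → May 26, 2145: 30 days (April has 30).
May 26, 2145 → Jun 3, 2145: 8 days.
Total: 5487 days.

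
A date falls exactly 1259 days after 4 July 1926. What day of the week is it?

Saturday

Jul 4, 1926 is a Sunday.
1259 mod 7 = 6, so 1259 days after a Sunday is Sunday + 6 = Saturday.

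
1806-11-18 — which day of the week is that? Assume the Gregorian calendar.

Doomsday rule: the anchor day for the 1800s is Friday. For year 06: 6÷12 = 0 r 6, and 6÷4 = 1, so 0+6+1 = 7.
Friday + 7 ≡ Friday — that's 1806's doomsday.
In November the doomsday date is Nov 7.
Nov 18 is 11 days after Nov 7; 11 mod 7 = 4, so Friday + 4 = Tuesday.

Tuesday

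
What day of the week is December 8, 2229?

Tuesday

Doomsday rule: the anchor day for the 2200s is Friday. For year 29: 29÷12 = 2 r 5, and 5÷4 = 1, so 2+5+1 = 8.
Friday + 8 ≡ Saturday — that's 2229's doomsday.
In December the doomsday date is Dec 12.
Dec 8 is 4 days before Dec 12; 4 mod 7 = 4, so Saturday − 4 = Tuesday.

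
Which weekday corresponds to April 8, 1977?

Doomsday rule: the anchor day for the 1900s is Wednesday. For year 77: 77÷12 = 6 r 5, and 5÷4 = 1, so 6+5+1 = 12.
Wednesday + 12 ≡ Monday — that's 1977's doomsday.
In April the doomsday date is Apr 4.
Apr 8 is 4 days after Apr 4; 4 mod 7 = 4, so Monday + 4 = Friday.

Friday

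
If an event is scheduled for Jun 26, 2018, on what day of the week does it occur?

Tuesday

Doomsday rule: the anchor day for the 2000s is Tuesday. For year 18: 18÷12 = 1 r 6, and 6÷4 = 1, so 1+6+1 = 8.
Tuesday + 8 ≡ Wednesday — that's 2018's doomsday.
In June the doomsday date is Jun 6.
Jun 26 is 20 days after Jun 6; 20 mod 7 = 6, so Wednesday + 6 = Tuesday.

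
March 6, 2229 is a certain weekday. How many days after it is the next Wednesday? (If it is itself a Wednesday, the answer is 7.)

Mar 6, 2229 is a Friday.
From Friday to the next Wednesday is 5 days.

5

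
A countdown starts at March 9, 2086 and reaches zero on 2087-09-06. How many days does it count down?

546

Mar 9, 2086 → Mar 9, 2087: 365 days.
Mar 9, 2087 → Apr 9, 2087: 31 days (March has 31).
Apr 9, 2087 → May 9, 2087: 30 days (April has 30).
May 9, 2087 → Jun 9, 2087: 31 days (May has 31).
Jun 9, 2087 → Jul 9, 2087: 30 days (June has 30).
Jul 9, 2087 → Aug 9, 2087: 31 days (July has 31).
Aug 9, 2087 → Sep 6, 2087: 28 days.
Total: 546 days.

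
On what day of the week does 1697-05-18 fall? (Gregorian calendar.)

Doomsday rule: the anchor day for the 1600s is Tuesday. For year 97: 97÷12 = 8 r 1, and 1÷4 = 0, so 8+1+0 = 9.
Tuesday + 9 ≡ Thursday — that's 1697's doomsday.
In May the doomsday date is May 9.
May 18 is 9 days after May 9; 9 mod 7 = 2, so Thursday + 2 = Saturday.

Saturday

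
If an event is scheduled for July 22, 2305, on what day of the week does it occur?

Doomsday rule: the anchor day for the 2300s is Wednesday. For year 05: 5÷12 = 0 r 5, and 5÷4 = 1, so 0+5+1 = 6.
Wednesday + 6 ≡ Tuesday — that's 2305's doomsday.
In July the doomsday date is Jul 11.
Jul 22 is 11 days after Jul 11; 11 mod 7 = 4, so Tuesday + 4 = Saturday.

Saturday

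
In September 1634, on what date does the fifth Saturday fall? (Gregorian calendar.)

September 1, 1634 is a Friday.
The first Saturday is therefore September 2 (1 days later).
The fifth Saturday is 2 + 4×7 = September 30.

September 30, 1634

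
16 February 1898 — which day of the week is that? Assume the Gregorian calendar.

Doomsday rule: the anchor day for the 1800s is Friday. For year 98: 98÷12 = 8 r 2, and 2÷4 = 0, so 8+2+0 = 10.
Friday + 10 ≡ Monday — that's 1898's doomsday.
In February the doomsday date is Feb 28 (1898 is not a leap year).
Feb 16 is 12 days before Feb 28; 12 mod 7 = 5, so Monday − 5 = Wednesday.

Wednesday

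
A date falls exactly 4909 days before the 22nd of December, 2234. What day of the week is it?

Saturday

First find the weekday of Dec 22, 2234. Doomsday rule: the anchor day for the 2200s is Friday. For year 34: 34÷12 = 2 r 10, and 10÷4 = 2, so 2+10+2 = 14.
Friday + 14 ≡ Friday — that's 2234's doomsday.
In December the doomsday date is Dec 12.
Dec 22 is 10 days after Dec 12; 10 mod 7 = 3, so Friday + 3 = Monday.
4909 mod 7 = 2, so 4909 days before a Monday is Monday − 2 = Saturday.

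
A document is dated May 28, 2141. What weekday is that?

Sunday

Doomsday rule: the anchor day for the 2100s is Sunday. For year 41: 41÷12 = 3 r 5, and 5÷4 = 1, so 3+5+1 = 9.
Sunday + 9 ≡ Tuesday — that's 2141's doomsday.
In May the doomsday date is May 9.
May 28 is 19 days after May 9; 19 mod 7 = 5, so Tuesday + 5 = Sunday.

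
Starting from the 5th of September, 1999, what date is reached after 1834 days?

+366 (one year; includes Feb 29, 2000) → Sep 5, 2000 (1468 left).
+365 (one year) → Sep 5, 2001 (1103 left).
+365 (one year) → Sep 5, 2002 (738 left).
+365 (one year) → Sep 5, 2003 (373 left).
Sep has 30 days: +26 → Oct 1, 2003 (347 left).
Oct has 31 days: +31 → Nov 1, 2003 (316 left).
Nov has 30 days: +30 → Dec 1, 2003 (286 left).
Dec has 31 days: +31 → Jan 1, 2004 (255 left).
Jan has 31 days: +31 → Feb 1, 2004 (224 left).
Feb has 29 days: +29 → Mar 1, 2004 (195 left).
Mar has 31 days: +31 → Apr 1, 2004 (164 left).
Apr has 30 days: +30 → May 1, 2004 (134 left).
May has 31 days: +31 → Jun 1, 2004 (103 left).
Jun has 30 days: +30 → Jul 1, 2004 (73 left).
Jul has 31 days: +31 → Aug 1, 2004 (42 left).
Aug has 31 days: +31 → Sep 1, 2004 (11 left).
+11 → Sep 12, 2004.

September 12, 2004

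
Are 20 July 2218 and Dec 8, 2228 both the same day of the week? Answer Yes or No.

From Jul 20, 2218 to Dec 8, 2228 is 3794 days.
3794 mod 7 = 0, so they are the same weekday.
(Jul 20, 2218 is a Monday; Dec 8, 2228 is a Monday.)

Yes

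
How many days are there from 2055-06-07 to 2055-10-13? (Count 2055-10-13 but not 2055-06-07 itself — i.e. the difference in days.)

128

Jun 7, 2055 → Jul 7, 2055: 30 days (June has 30).
Jul 7, 2055 → Aug 7, 2055: 31 days (July has 31).
Aug 7, 2055 → Sep 7, 2055: 31 days (August has 31).
Sep 7, 2055 → Oct 7, 2055: 30 days (September has 30).
Oct 7, 2055 → Oct 13, 2055: 6 days.
Total: 128 days.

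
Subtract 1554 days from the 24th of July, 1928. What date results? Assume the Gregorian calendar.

−366 (one year; includes Feb 29, 1928) → Jul 24, 1927 (1188 left).
−365 (one year) → Jul 24, 1926 (823 left).
−365 (one year) → Jul 24, 1925 (458 left).
−365 (one year) → Jul 24, 1924 (93 left).
−24 → Jun 30, 1924 (end of Jun, 30 days; 69 left).
−30 → May 31, 1924 (end of May, 31 days; 39 left).
−31 → Apr 30, 1924 (end of Apr, 30 days; 8 left).
−8 → Apr 22, 1924.

April 22, 1924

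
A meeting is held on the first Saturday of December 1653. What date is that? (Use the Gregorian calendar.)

December 1, 1653 is a Monday.
The first Saturday is therefore December 6 (5 days later).

December 6, 1653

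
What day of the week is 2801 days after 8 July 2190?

First find the weekday of Jul 8, 2190. Doomsday rule: the anchor day for the 2100s is Sunday. For year 90: 90÷12 = 7 r 6, and 6÷4 = 1, so 7+6+1 = 14.
Sunday + 14 ≡ Sunday — that's 2190's doomsday.
In July the doomsday date is Jul 11.
Jul 8 is 3 days before Jul 11; 3 mod 7 = 3, so Sunday − 3 = Thursday.
2801 mod 7 = 1, so 2801 days after a Thursday is Thursday + 1 = Friday.

Friday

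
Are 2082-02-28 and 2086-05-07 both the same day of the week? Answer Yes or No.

No

From Feb 28, 2082 to May 7, 2086 is 1529 days.
1529 mod 7 = 3, so they are different weekdays.
(Feb 28, 2082 is a Saturday; May 7, 2086 is a Tuesday.)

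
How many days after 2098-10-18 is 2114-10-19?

5844

Oct 18, 2098 → Oct 18, 2099: 365 days.
Oct 18, 2099 → Oct 18, 2100: 365 days.
Oct 18, 2100 → Oct 18, 2101: 365 days.
Oct 18, 2101 → Oct 18, 2102: 365 days.
Oct 18, 2102 → Oct 18, 2103: 365 days.
Oct 18, 2103 → Oct 18, 2104: 366 days (Feb 29, 2104 is in that span).
Oct 18, 2104 → Oct 18, 2105: 365 days.
Oct 18, 2105 → Oct 18, 2106: 365 days.
Oct 18, 2106 → Oct 18, 2107: 365 days.
Oct 18, 2107 → Oct 18, 2108: 366 days (Feb 29, 2108 is in that span).
Oct 18, 2108 → Oct 18, 2109: 365 days.
Oct 18, 2109 → Oct 18, 2110: 365 days.
Oct 18, 2110 → Oct 18, 2111: 365 days.
Oct 18, 2111 → Oct 18, 2112: 366 days (Feb 29, 2112 is in that span).
Oct 18, 2112 → Oct 18, 2113: 365 days.
Oct 18, 2113 → Nov 18, 2113: 31 days (October has 31).
Nov 18, 2113 → Dec 18, 2113: 30 days (November has 30).
Dec 18, 2113 → Jan 18, 2114: 31 days (December has 31).
Jan 18, 2114 → Feb 18, 2114: 31 days (January has 31).
Feb 18, 2114 → Mar 18, 2114: 28 days (February has 28).
Mar 18, 2114 → Apr 18, 2114: 31 days (March has 31).
Apr 18, 2114 → May 18, 2114: 30 days (April has 30).
May 18, 2114 → Jun 18, 2114: 31 days (May has 31).
Jun 18, 2114 → Jul 18, 2114: 30 days (June has 30).
Jul 18, 2114 → Aug 18, 2114: 31 days (July has 31).
Aug 18, 2114 → Sep 18, 2114: 31 days (August has 31).
Sep 18, 2114 → Oct 18, 2114: 30 days (September has 30).
Oct 18, 2114 → Oct 19, 2114: 1 days.
Total: 5844 days.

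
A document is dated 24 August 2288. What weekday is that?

Doomsday rule: the anchor day for the 2200s is Friday. For year 88: 88÷12 = 7 r 4, and 4÷4 = 1, so 7+4+1 = 12.
Friday + 12 ≡ Wednesday — that's 2288's doomsday.
In August the doomsday date is Aug 8.
Aug 24 is 16 days after Aug 8; 16 mod 7 = 2, so Wednesday + 2 = Friday.

Friday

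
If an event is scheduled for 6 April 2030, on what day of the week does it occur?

Saturday

Doomsday rule: the anchor day for the 2000s is Tuesday. For year 30: 30÷12 = 2 r 6, and 6÷4 = 1, so 2+6+1 = 9.
Tuesday + 9 ≡ Thursday — that's 2030's doomsday.
In April the doomsday date is Apr 4.
Apr 6 is 2 days after Apr 4; 2 mod 7 = 2, so Thursday + 2 = Saturday.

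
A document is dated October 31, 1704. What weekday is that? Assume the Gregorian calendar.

Doomsday rule: the anchor day for the 1700s is Sunday. For year 04: 4÷12 = 0 r 4, and 4÷4 = 1, so 0+4+1 = 5.
Sunday + 5 ≡ Friday — that's 1704's doomsday.
In October the doomsday date is Oct 10.
Oct 31 is 21 days after Oct 10; 21 mod 7 = 0, so Friday + 0 = Friday.

Friday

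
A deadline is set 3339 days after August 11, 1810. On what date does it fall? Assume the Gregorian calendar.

October 2, 1819

+365 (one year) → Aug 11, 1811 (2974 left).
+366 (one year; includes Feb 29, 1812) → Aug 11, 1812 (2608 left).
+365 (one year) → Aug 11, 1813 (2243 left).
+365 (one year) → Aug 11, 1814 (1878 left).
+365 (one year) → Aug 11, 1815 (1513 left).
+366 (one year; includes Feb 29, 1816) → Aug 11, 1816 (1147 left).
+365 (one year) → Aug 11, 1817 (782 left).
+365 (one year) → Aug 11, 1818 (417 left).
+365 (one year) → Aug 11, 1819 (52 left).
Aug has 31 days: +21 → Sep 1, 1819 (31 left).
Sep has 30 days: +30 → Oct 1, 1819 (1 left).
+1 → Oct 2, 1819.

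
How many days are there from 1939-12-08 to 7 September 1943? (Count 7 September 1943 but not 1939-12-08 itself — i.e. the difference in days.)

1369

Dec 8, 1939 → Dec 8, 1940: 366 days (Feb 29, 1940 is in that span).
Dec 8, 1940 → Dec 8, 1941: 365 days.
Dec 8, 1941 → Dec 8, 1942: 365 days.
Dec 8, 1942 → Jan 8, 1943: 31 days (December has 31).
Jan 8, 1943 → Feb 8, 1943: 31 days (January has 31).
Feb 8, 1943 → Mar 8, 1943: 28 days (February has 28).
Mar 8, 1943 → Apr 8, 1943: 31 days (March has 31).
Apr 8, 1943 → May 8, 1943: 30 days (April has 30).
May 8, 1943 → Jun 8, 1943: 31 days (May has 31).
Jun 8, 1943 → Jul 8, 1943: 30 days (June has 30).
Jul 8, 1943 → Aug 8, 1943: 31 days (July has 31).
Aug 8, 1943 → Sep 7, 1943: 30 days.
Total: 1369 days.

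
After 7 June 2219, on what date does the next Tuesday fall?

Jun 7, 2219 is a Monday.
From Monday to the next Tuesday is 1 day.
Jun 7, 2219 + 1 = Jun 8, 2219.

June 8, 2219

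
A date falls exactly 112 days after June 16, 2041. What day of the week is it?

Sunday

First find the weekday of Jun 16, 2041. Doomsday rule: the anchor day for the 2000s is Tuesday. For year 41: 41÷12 = 3 r 5, and 5÷4 = 1, so 3+5+1 = 9.
Tuesday + 9 ≡ Thursday — that's 2041's doomsday.
In June the doomsday date is Jun 6.
Jun 16 is 10 days after Jun 6; 10 mod 7 = 3, so Thursday + 3 = Sunday.
112 mod 7 = 0, so 112 days after a Sunday is Sunday + 0 = Sunday.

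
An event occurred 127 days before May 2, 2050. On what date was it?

December 26, 2049

−2 → Apr 30, 2050 (end of Apr, 30 days; 125 left).
−30 → Mar 31, 2050 (end of Mar, 31 days; 95 left).
−31 → Feb 28, 2050 (end of Feb, 28 days; 64 left).
−28 → Jan 31, 2050 (end of Jan, 31 days; 36 left).
−31 → Dec 31, 2049 (end of Dec, 31 days; 5 left).
−5 → Dec 26, 2049.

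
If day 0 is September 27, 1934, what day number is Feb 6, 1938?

1228

Sep 27, 1934 → Sep 27, 1935: 365 days.
Sep 27, 1935 → Sep 27, 1936: 366 days (Feb 29, 1936 is in that span).
Sep 27, 1936 → Sep 27, 1937: 365 days.
Sep 27, 1937 → Oct 27, 1937: 30 days (September has 30).
Oct 27, 1937 → Nov 27, 1937: 31 days (October has 31).
Nov 27, 1937 → Dec 27, 1937: 30 days (November has 30).
Dec 27, 1937 → Jan 27, 1938: 31 days (December has 31).
Jan 27, 1938 → Feb 6, 1938: 10 days.
Total: 1228 days.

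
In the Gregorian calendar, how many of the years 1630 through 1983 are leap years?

85

Multiples of 4 in [1630,1983]: 88.
Of those, multiples of 100: 3 (not leap unless ÷400).
Multiples of 400: 0.
Leap years = 88 − 3 + 0 = 85.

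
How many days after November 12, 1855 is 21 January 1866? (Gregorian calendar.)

Nov 12, 1855 → Nov 12, 1856: 366 days (Feb 29, 1856 is in that span).
Nov 12, 1856 → Nov 12, 1857: 365 days.
Nov 12, 1857 → Nov 12, 1858: 365 days.
Nov 12, 1858 → Nov 12, 1859: 365 days.
Nov 12, 1859 → Nov 12, 1860: 366 days (Feb 29, 1860 is in that span).
Nov 12, 1860 → Nov 12, 1861: 365 days.
Nov 12, 1861 → Nov 12, 1862: 365 days.
Nov 12, 1862 → Nov 12, 1863: 365 days.
Nov 12, 1863 → Nov 12, 1864: 366 days (Feb 29, 1864 is in that span).
Nov 12, 1864 → Nov 12, 1865: 365 days.
Nov 12, 1865 → Dec 12, 1865: 30 days (November has 30).
Dec 12, 1865 → Jan 12, 1866: 31 days (December has 31).
Jan 12, 1866 → Jan 21, 1866: 9 days.
Total: 3723 days.

3723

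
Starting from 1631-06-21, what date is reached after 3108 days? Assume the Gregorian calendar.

December 24, 1639

+366 (one year; includes Feb 29, 1632) → Jun 21, 1632 (2742 left).
+365 (one year) → Jun 21, 1633 (2377 left).
+365 (one year) → Jun 21, 1634 (2012 left).
+365 (one year) → Jun 21, 1635 (1647 left).
+366 (one year; includes Feb 29, 1636) → Jun 21, 1636 (1281 left).
+365 (one year) → Jun 21, 1637 (916 left).
+365 (one year) → Jun 21, 1638 (551 left).
+365 (one year) → Jun 21, 1639 (186 left).
Jun has 30 days: +10 → Jul 1, 1639 (176 left).
Jul has 31 days: +31 → Aug 1, 1639 (145 left).
Aug has 31 days: +31 → Sep 1, 1639 (114 left).
Sep has 30 days: +30 → Oct 1, 1639 (84 left).
Oct has 31 days: +31 → Nov 1, 1639 (53 left).
Nov has 30 days: +30 → Dec 1, 1639 (23 left).
+23 → Dec 24, 1639.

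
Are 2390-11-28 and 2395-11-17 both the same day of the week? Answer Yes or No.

From Nov 28, 2390 to Nov 17, 2395 is 1815 days.
1815 mod 7 = 2, so they are different weekdays.
(Nov 28, 2390 is a Wednesday; Nov 17, 2395 is a Friday.)

No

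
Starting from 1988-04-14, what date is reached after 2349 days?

+365 (one year) → Apr 14, 1989 (1984 left).
+365 (one year) → Apr 14, 1990 (1619 left).
+365 (one year) → Apr 14, 1991 (1254 left).
+366 (one year; includes Feb 29, 1992) → Apr 14, 1992 (888 left).
+365 (one year) → Apr 14, 1993 (523 left).
+365 (one year) → Apr 14, 1994 (158 left).
Apr has 30 days: +17 → May 1, 1994 (141 left).
May has 31 days: +31 → Jun 1, 1994 (110 left).
Jun has 30 days: +30 → Jul 1, 1994 (80 left).
Jul has 31 days: +31 → Aug 1, 1994 (49 left).
Aug has 31 days: +31 → Sep 1, 1994 (18 left).
+18 → Sep 19, 1994.

September 19, 1994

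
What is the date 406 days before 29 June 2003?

−365 (one year) → Jun 29, 2002 (41 left).
−29 → May 31, 2002 (end of May, 31 days; 12 left).
−12 → May 19, 2002.

May 19, 2002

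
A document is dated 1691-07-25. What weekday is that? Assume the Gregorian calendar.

Wednesday

Doomsday rule: the anchor day for the 1600s is Tuesday. For year 91: 91÷12 = 7 r 7, and 7÷4 = 1, so 7+7+1 = 15.
Tuesday + 15 ≡ Wednesday — that's 1691's doomsday.
In July the doomsday date is Jul 11.
Jul 25 is 14 days after Jul 11; 14 mod 7 = 0, so Wednesday + 0 = Wednesday.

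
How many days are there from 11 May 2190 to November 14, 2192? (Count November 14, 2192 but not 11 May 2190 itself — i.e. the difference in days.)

918

May 11, 2190 → May 11, 2191: 365 days.
May 11, 2191 → May 11, 2192: 366 days (Feb 29, 2192 is in that span).
May 11, 2192 → Jun 11, 2192: 31 days (May has 31).
Jun 11, 2192 → Jul 11, 2192: 30 days (June has 30).
Jul 11, 2192 → Aug 11, 2192: 31 days (July has 31).
Aug 11, 2192 → Sep 11, 2192: 31 days (August has 31).
Sep 11, 2192 → Oct 11, 2192: 30 days (September has 30).
Oct 11, 2192 → Nov 11, 2192: 31 days (October has 31).
Nov 11, 2192 → Nov 14, 2192: 3 days.
Total: 918 days.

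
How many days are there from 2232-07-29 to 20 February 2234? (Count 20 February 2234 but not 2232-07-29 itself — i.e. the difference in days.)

Jul 29, 2232 → Jul 29, 2233: 365 days.
Jul 29, 2233 → Aug 29, 2233: 31 days (July has 31).
Aug 29, 2233 → Sep 29, 2233: 31 days (August has 31).
Sep 29, 2233 → Oct 29, 2233: 30 days (September has 30).
Oct 29, 2233 → Nov 29, 2233: 31 days (October has 31).
Nov 29, 2233 → Dec 29, 2233: 30 days (November has 30).
Dec 29, 2233 → Jan 29, 2234: 31 days (December has 31).
Jan 29, 2234 → Feb 20, 2234: 22 days.
Total: 571 days.

571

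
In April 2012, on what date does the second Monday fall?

April 1, 2012 is a Sunday.
The first Monday is therefore April 2 (1 days later).
The second Monday is 2 + 1×7 = April 9.

April 9, 2012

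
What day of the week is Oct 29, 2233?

Tuesday

Doomsday rule: the anchor day for the 2200s is Friday. For year 33: 33÷12 = 2 r 9, and 9÷4 = 2, so 2+9+2 = 13.
Friday + 13 ≡ Thursday — that's 2233's doomsday.
In October the doomsday date is Oct 10.
Oct 29 is 19 days after Oct 10; 19 mod 7 = 5, so Thursday + 5 = Tuesday.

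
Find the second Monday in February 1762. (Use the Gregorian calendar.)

February 1, 1762 is a Monday.
The first Monday is therefore February 1 (same day).
The second Monday is 1 + 1×7 = February 8.

February 8, 1762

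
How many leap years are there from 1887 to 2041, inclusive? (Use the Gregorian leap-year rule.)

Multiples of 4 in [1887,2041]: 39.
Of those, multiples of 100: 2 (not leap unless ÷400).
Multiples of 400: 1.
Leap years = 39 − 2 + 1 = 38.

38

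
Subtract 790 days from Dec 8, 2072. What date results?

October 10, 2070

−366 (one year; includes Feb 29, 2072) → Dec 8, 2071 (424 left).
−365 (one year) → Dec 8, 2070 (59 left).
−8 → Nov 30, 2070 (end of Nov, 30 days; 51 left).
−30 → Oct 31, 2070 (end of Oct, 31 days; 21 left).
−21 → Oct 10, 2070.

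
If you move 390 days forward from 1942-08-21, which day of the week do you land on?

Aug 21, 1942 is a Friday.
390 mod 7 = 5, so 390 days after a Friday is Friday + 5 = Wednesday.

Wednesday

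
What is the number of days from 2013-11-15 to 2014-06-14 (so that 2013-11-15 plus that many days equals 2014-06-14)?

211

Nov 15, 2013 → Dec 15, 2013: 30 days (November has 30).
Dec 15, 2013 → Jan 15, 2014: 31 days (December has 31).
Jan 15, 2014 → Feb 15, 2014: 31 days (January has 31).
Feb 15, 2014 → Mar 15, 2014: 28 days (February has 28).
Mar 15, 2014 → Apr 15, 2014: 31 days (March has 31).
Apr 15, 2014 → May 15, 2014: 30 days (April has 30).
May 15, 2014 → Jun 14, 2014: 30 days.
Total: 211 days.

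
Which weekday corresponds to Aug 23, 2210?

Thursday

January 1, 2210 is a Monday.
Jan 1, 2210 → Feb 1, 2210: 31 days (January has 31).
Feb 1, 2210 → Mar 1, 2210: 28 days (February has 28).
Mar 1, 2210 → Apr 1, 2210: 31 days (March has 31).
Apr 1, 2210 → May 1, 2210: 30 days (April has 30).
May 1, 2210 → Jun 1, 2210: 31 days (May has 31).
Jun 1, 2210 → Jul 1, 2210: 30 days (June has 30).
Jul 1, 2210 → Aug 1, 2210: 31 days (July has 31).
Aug 1, 2210 → Aug 23, 2210: 22 days.
Total: 234 days.
234 mod 7 = 3, so Monday + 3 = Thursday.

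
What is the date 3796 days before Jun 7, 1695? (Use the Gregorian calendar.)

January 14, 1685

−365 (one year) → Jun 7, 1694 (3431 left).
−365 (one year) → Jun 7, 1693 (3066 left).
−365 (one year) → Jun 7, 1692 (2701 left).
−366 (one year; includes Feb 29, 1692) → Jun 7, 1691 (2335 left).
−365 (one year) → Jun 7, 1690 (1970 left).
−365 (one year) → Jun 7, 1689 (1605 left).
−365 (one year) → Jun 7, 1688 (1240 left).
−366 (one year; includes Feb 29, 1688) → Jun 7, 1687 (874 left).
−365 (one year) → Jun 7, 1686 (509 left).
−365 (one year) → Jun 7, 1685 (144 left).
−7 → May 31, 1685 (end of May, 31 days; 137 left).
−31 → Apr 30, 1685 (end of Apr, 30 days; 106 left).
−30 → Mar 31, 1685 (end of Mar, 31 days; 76 left).
−31 → Feb 28, 1685 (end of Feb, 28 days; 45 left).
−28 → Jan 31, 1685 (end of Jan, 31 days; 17 left).
−17 → Jan 14, 1685.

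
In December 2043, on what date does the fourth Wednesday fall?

December 23, 2043

December 1, 2043 is a Tuesday.
The first Wednesday is therefore December 2 (1 days later).
The fourth Wednesday is 2 + 3×7 = December 23.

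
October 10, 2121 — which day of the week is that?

Friday

Doomsday rule: the anchor day for the 2100s is Sunday. For year 21: 21÷12 = 1 r 9, and 9÷4 = 2, so 1+9+2 = 12.
Sunday + 12 ≡ Friday — that's 2121's doomsday.
In October the doomsday date is Oct 10.
Oct 10 is the doomsday itself: Friday.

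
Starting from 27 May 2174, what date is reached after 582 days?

December 30, 2175

+365 (one year) → May 27, 2175 (217 left).
May has 31 days: +5 → Jun 1, 2175 (212 left).
Jun has 30 days: +30 → Jul 1, 2175 (182 left).
Jul has 31 days: +31 → Aug 1, 2175 (151 left).
Aug has 31 days: +31 → Sep 1, 2175 (120 left).
Sep has 30 days: +30 → Oct 1, 2175 (90 left).
Oct has 31 days: +31 → Nov 1, 2175 (59 left).
Nov has 30 days: +30 → Dec 1, 2175 (29 left).
+29 → Dec 30, 2175.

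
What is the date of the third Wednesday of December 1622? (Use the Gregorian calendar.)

December 21, 1622

December 1, 1622 is a Thursday.
The first Wednesday is therefore December 7 (6 days later).
The third Wednesday is 7 + 2×7 = December 21.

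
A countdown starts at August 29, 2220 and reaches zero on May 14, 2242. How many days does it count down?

Aug 29, 2220 → Aug 29, 2221: 365 days.
Aug 29, 2221 → Aug 29, 2222: 365 days.
Aug 29, 2222 → Aug 29, 2223: 365 days.
Aug 29, 2223 → Aug 29, 2224: 366 days (Feb 29, 2224 is in that span).
Aug 29, 2224 → Aug 29, 2225: 365 days.
Aug 29, 2225 → Aug 29, 2226: 365 days.
Aug 29, 2226 → Aug 29, 2227: 365 days.
Aug 29, 2227 → Aug 29, 2228: 366 days (Feb 29, 2228 is in that span).
Aug 29, 2228 → Aug 29, 2229: 365 days.
Aug 29, 2229 → Aug 29, 2230: 365 days.
Aug 29, 2230 → Aug 29, 2231: 365 days.
Aug 29, 2231 → Aug 29, 2232: 366 days (Feb 29, 2232 is in that span).
Aug 29, 2232 → Aug 29, 2233: 365 days.
Aug 29, 2233 → Aug 29, 2234: 365 days.
Aug 29, 2234 → Aug 29, 2235: 365 days.
Aug 29, 2235 → Aug 29, 2236: 366 days (Feb 29, 2236 is in that span).
Aug 29, 2236 → Aug 29, 2237: 365 days.
Aug 29, 2237 → Aug 29, 2238: 365 days.
Aug 29, 2238 → Aug 29, 2239: 365 days.
Aug 29, 2239 → Aug 29, 2240: 366 days (Feb 29, 2240 is in that span).
Aug 29, 2240 → Aug 29, 2241: 365 days.
Aug 29, 2241 → Sep 29, 2241: 31 days (August has 31).
Sep 29, 2241 → Oct 29, 2241: 30 days (September has 30).
Oct 29, 2241 → Nov 29, 2241: 31 days (October has 31).
Nov 29, 2241 → Dec 29, 2241: 30 days (November has 30).
Dec 29, 2241 → Jan 29, 2242: 31 days (December has 31).
Jan 29, 2242 → Feb 28, 2242: 30 days (January has 31).
Feb 28, 2242 → Mar 28, 2242: 28 days (February has 28).
Mar 28, 2242 → Apr 28, 2242: 31 days (March has 31).
Apr 28, 2242 → May 14, 2242: 16 days.
Total: 7928 days.

7928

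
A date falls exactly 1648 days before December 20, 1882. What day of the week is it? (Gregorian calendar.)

Sunday

Dec 20, 1882 is a Wednesday.
1648 mod 7 = 3, so 1648 days before a Wednesday is Wednesday − 3 = Sunday.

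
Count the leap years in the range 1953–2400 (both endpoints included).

Multiples of 4 in [1953,2400]: 112.
Of those, multiples of 100: 5 (not leap unless ÷400).
Multiples of 400: 2.
Leap years = 112 − 5 + 2 = 109.

109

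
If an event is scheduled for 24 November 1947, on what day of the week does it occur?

January 1, 1947 is a Wednesday.
Jan 1, 1947 → Feb 1, 1947: 31 days (January has 31).
Feb 1, 1947 → Mar 1, 1947: 28 days (February has 28).
Mar 1, 1947 → Apr 1, 1947: 31 days (March has 31).
Apr 1, 1947 → May 1, 1947: 30 days (April has 30).
May 1, 1947 → Jun 1, 1947: 31 days (May has 31).
Jun 1, 1947 → Jul 1, 1947: 30 days (June has 30).
Jul 1, 1947 → Aug 1, 1947: 31 days (July has 31).
Aug 1, 1947 → Sep 1, 1947: 31 days (August has 31).
Sep 1, 1947 → Oct 1, 1947: 30 days (September has 30).
Oct 1, 1947 → Nov 1, 1947: 31 days (October has 31).
Nov 1, 1947 → Nov 24, 1947: 23 days.
Total: 327 days.
327 mod 7 = 5, so Wednesday + 5 = Monday.

Monday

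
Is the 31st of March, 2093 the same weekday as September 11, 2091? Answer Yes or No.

From Sep 11, 2091 to Mar 31, 2093 is 567 days.
567 mod 7 = 0, so they are the same weekday.
(Sep 11, 2091 is a Tuesday; Mar 31, 2093 is a Tuesday.)

Yes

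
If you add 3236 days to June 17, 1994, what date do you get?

+365 (one year) → Jun 17, 1995 (2871 left).
+366 (one year; includes Feb 29, 1996) → Jun 17, 1996 (2505 left).
+365 (one year) → Jun 17, 1997 (2140 left).
+365 (one year) → Jun 17, 1998 (1775 left).
+365 (one year) → Jun 17, 1999 (1410 left).
+366 (one year; includes Feb 29, 2000) → Jun 17, 2000 (1044 left).
+365 (one year) → Jun 17, 2001 (679 left).
+365 (one year) → Jun 17, 2002 (314 left).
Jun has 30 days: +14 → Jul 1, 2002 (300 left).
Jul has 31 days: +31 → Aug 1, 2002 (269 left).
Aug has 31 days: +31 → Sep 1, 2002 (238 left).
Sep has 30 days: +30 → Oct 1, 2002 (208 left).
Oct has 31 days: +31 → Nov 1, 2002 (177 left).
Nov has 30 days: +30 → Dec 1, 2002 (147 left).
Dec has 31 days: +31 → Jan 1, 2003 (116 left).
Jan has 31 days: +31 → Feb 1, 2003 (85 left).
Feb has 28 days: +28 → Mar 1, 2003 (57 left).
Mar has 31 days: +31 → Apr 1, 2003 (26 left).
+26 → Apr 27, 2003.

April 27, 2003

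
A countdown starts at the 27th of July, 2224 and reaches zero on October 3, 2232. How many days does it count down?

2990

Jul 27, 2224 → Jul 27, 2225: 365 days.
Jul 27, 2225 → Jul 27, 2226: 365 days.
Jul 27, 2226 → Jul 27, 2227: 365 days.
Jul 27, 2227 → Jul 27, 2228: 366 days (Feb 29, 2228 is in that span).
Jul 27, 2228 → Jul 27, 2229: 365 days.
Jul 27, 2229 → Jul 27, 2230: 365 days.
Jul 27, 2230 → Jul 27, 2231: 365 days.
Jul 27, 2231 → Jul 27, 2232: 366 days (Feb 29, 2232 is in that span).
Jul 27, 2232 → Aug 27, 2232: 31 days (July has 31).
Aug 27, 2232 → Sep 27, 2232: 31 days (August has 31).
Sep 27, 2232 → Oct 3, 2232: 6 days.
Total: 2990 days.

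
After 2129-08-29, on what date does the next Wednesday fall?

August 31, 2129

Aug 29, 2129 is a Monday.
From Monday to the next Wednesday is 2 days.
Aug 29, 2129 + 2 = Aug 31, 2129.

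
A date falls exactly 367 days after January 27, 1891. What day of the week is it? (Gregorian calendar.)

Friday

First find the weekday of Jan 27, 1891. Doomsday rule: the anchor day for the 1800s is Friday. For year 91: 91÷12 = 7 r 7, and 7÷4 = 1, so 7+7+1 = 15.
Friday + 15 ≡ Saturday — that's 1891's doomsday.
In January the doomsday date is Jan 3 (1891 is not a leap year).
Jan 27 is 24 days after Jan 3; 24 mod 7 = 3, so Saturday + 3 = Tuesday.
367 mod 7 = 3, so 367 days after a Tuesday is Tuesday + 3 = Friday.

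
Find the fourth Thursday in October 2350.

October 26, 2350

October 1, 2350 is a Sunday.
The first Thursday is therefore October 5 (4 days later).
The fourth Thursday is 5 + 3×7 = October 26.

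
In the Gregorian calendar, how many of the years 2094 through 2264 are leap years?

Multiples of 4 in [2094,2264]: 43.
Of those, multiples of 100: 2 (not leap unless ÷400).
Multiples of 400: 0.
Leap years = 43 − 2 + 0 = 41.

41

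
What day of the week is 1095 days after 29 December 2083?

Saturday

First find the weekday of Dec 29, 2083. Doomsday rule: the anchor day for the 2000s is Tuesday. For year 83: 83÷12 = 6 r 11, and 11÷4 = 2, so 6+11+2 = 19.
Tuesday + 19 ≡ Sunday — that's 2083's doomsday.
In December the doomsday date is Dec 12.
Dec 29 is 17 days after Dec 12; 17 mod 7 = 3, so Sunday + 3 = Wednesday.
1095 mod 7 = 3, so 1095 days after a Wednesday is Wednesday + 3 = Saturday.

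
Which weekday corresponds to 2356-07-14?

Doomsday rule: the anchor day for the 2300s is Wednesday. For year 56: 56÷12 = 4 r 8, and 8÷4 = 2, so 4+8+2 = 14.
Wednesday + 14 ≡ Wednesday — that's 2356's doomsday.
In July the doomsday date is Jul 11.
Jul 14 is 3 days after Jul 11; 3 mod 7 = 3, so Wednesday + 3 = Saturday.

Saturday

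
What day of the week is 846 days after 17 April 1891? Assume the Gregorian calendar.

First find the weekday of Apr 17, 1891. Doomsday rule: the anchor day for the 1800s is Friday. For year 91: 91÷12 = 7 r 7, and 7÷4 = 1, so 7+7+1 = 15.
Friday + 15 ≡ Saturday — that's 1891's doomsday.
In April the doomsday date is Apr 4.
Apr 17 is 13 days after Apr 4; 13 mod 7 = 6, so Saturday + 6 = Friday.
846 mod 7 = 6, so 846 days after a Friday is Friday + 6 = Thursday.

Thursday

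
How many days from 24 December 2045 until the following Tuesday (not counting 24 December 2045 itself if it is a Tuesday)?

Dec 24, 2045 is a Sunday.
From Sunday to the next Tuesday is 2 days.

2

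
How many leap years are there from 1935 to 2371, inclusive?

Multiples of 4 in [1935,2371]: 109.
Of those, multiples of 100: 4 (not leap unless ÷400).
Multiples of 400: 1.
Leap years = 109 − 4 + 1 = 106.

106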